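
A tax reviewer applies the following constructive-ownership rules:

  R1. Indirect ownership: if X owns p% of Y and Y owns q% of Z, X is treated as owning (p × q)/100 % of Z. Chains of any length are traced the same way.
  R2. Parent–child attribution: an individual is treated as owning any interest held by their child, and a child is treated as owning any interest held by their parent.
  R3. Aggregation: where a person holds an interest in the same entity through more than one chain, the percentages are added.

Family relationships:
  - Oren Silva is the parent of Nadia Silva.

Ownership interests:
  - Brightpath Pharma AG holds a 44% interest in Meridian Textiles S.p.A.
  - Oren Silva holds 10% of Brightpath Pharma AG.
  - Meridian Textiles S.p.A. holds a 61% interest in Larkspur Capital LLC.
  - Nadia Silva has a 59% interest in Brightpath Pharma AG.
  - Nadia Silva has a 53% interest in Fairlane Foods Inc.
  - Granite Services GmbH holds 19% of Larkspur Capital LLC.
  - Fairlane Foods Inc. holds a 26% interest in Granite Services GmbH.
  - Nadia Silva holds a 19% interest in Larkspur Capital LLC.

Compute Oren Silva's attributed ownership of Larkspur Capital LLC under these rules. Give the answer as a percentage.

40.1378%

By parent–child attribution (R2), Oren Silva is treated as also owning Nadia Silva's interest in Brightpath Pharma AG, giving 10% + 59% = 69%.
By parent–child attribution (R2), Oren Silva is treated as owning Nadia Silva's 53% interest in Fairlane Foods Inc.
By parent–child attribution (R2), Oren Silva is treated as owning Nadia Silva's 19% interest in Larkspur Capital LLC.
Chain via Brightpath Pharma AG → Meridian Textiles S.p.A. (R1): 69% × 44% × 61% = 18.5196% of Larkspur Capital LLC.
Chain via Fairlane Foods Inc. → Granite Services GmbH (R1): 53% × 26% × 19% = 2.6182% of Larkspur Capital LLC.
Direct interest in Larkspur Capital LLC: 19%.
Aggregating (R3): 18.5196% + 2.6182% + 19% = 40.1378%.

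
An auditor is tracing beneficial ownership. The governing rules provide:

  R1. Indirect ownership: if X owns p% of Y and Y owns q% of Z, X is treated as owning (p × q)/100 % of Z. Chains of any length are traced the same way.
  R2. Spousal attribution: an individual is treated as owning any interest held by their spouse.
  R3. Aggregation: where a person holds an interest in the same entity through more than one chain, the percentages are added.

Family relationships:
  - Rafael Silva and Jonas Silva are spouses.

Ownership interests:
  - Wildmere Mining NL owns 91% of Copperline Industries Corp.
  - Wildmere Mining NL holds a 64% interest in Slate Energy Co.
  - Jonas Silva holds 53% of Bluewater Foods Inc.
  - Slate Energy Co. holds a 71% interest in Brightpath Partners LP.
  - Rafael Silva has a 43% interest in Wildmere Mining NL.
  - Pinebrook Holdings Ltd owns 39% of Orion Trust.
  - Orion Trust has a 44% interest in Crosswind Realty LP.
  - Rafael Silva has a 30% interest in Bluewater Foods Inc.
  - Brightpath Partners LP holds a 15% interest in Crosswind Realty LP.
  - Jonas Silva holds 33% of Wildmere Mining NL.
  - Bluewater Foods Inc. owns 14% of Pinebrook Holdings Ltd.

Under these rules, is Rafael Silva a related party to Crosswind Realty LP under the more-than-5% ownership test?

By spousal attribution (R2), Rafael Silva is treated as also owning Jonas Silva's interest in Wildmere Mining NL, giving 43% + 33% = 76%.
By spousal attribution (R2), Rafael Silva is treated as also owning Jonas Silva's interest in Bluewater Foods Inc, giving 30% + 53% = 83%.
Chain via Wildmere Mining NL → Slate Energy Co. → Brightpath Partners LP (R1): 76% × 64% × 71% × 15% = 5.18016% of Crosswind Realty LP.
Chain via Bluewater Foods Inc. → Pinebrook Holdings Ltd → Orion Trust (R1): 83% × 14% × 39% × 44% = 1.993992% of Crosswind Realty LP.
Aggregating (R3): 5.18016% + 1.993992% = 7.174152%.
7.174152% exceeds the 5% threshold, so Rafael is a related party to Crosswind Realty LP.

Yes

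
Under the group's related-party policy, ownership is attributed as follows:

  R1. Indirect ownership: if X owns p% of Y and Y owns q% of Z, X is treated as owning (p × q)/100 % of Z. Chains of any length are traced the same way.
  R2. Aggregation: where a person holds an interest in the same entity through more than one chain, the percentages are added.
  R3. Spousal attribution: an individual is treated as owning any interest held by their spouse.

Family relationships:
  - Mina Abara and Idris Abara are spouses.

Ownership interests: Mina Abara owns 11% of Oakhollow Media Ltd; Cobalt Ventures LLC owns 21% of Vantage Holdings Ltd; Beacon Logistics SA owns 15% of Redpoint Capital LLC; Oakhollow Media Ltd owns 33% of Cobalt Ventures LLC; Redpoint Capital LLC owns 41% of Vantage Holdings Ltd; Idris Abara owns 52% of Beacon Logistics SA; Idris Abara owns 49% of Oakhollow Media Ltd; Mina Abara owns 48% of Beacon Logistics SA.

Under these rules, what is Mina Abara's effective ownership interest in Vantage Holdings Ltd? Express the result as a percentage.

10.308%

By spousal attribution (R3), Mina Abara is treated as also owning Idris Abara's interest in Oakhollow Media Ltd, giving 11% + 49% = 60%.
By spousal attribution (R3), Mina Abara is treated as also owning Idris Abara's interest in Beacon Logistics SA, giving 48% + 52% = 100%.
Chain via Oakhollow Media Ltd → Cobalt Ventures LLC (R1): 60% × 33% × 21% = 4.158% of Vantage Holdings Ltd.
Chain via Beacon Logistics SA → Redpoint Capital LLC (R1): 100% × 15% × 41% = 6.15% of Vantage Holdings Ltd.
Aggregating (R2): 4.158% + 6.15% = 10.308%.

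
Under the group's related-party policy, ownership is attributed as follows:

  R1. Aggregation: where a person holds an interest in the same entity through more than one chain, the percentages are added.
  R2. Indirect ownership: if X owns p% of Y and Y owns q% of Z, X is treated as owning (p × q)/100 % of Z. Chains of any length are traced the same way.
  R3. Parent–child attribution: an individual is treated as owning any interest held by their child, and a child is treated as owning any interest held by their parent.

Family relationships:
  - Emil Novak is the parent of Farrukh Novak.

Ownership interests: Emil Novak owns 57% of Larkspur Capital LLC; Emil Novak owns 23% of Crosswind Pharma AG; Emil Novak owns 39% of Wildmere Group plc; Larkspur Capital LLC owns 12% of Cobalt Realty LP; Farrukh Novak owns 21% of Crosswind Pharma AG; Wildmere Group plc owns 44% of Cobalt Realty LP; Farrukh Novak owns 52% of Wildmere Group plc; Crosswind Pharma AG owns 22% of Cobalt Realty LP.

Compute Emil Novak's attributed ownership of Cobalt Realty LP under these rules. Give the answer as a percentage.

By parent–child attribution (R3), Emil Novak is treated as also owning Farrukh Novak's interest in Crosswind Pharma AG, giving 23% + 21% = 44%.
By parent–child attribution (R3), Emil Novak is treated as also owning Farrukh Novak's interest in Wildmere Group plc, giving 39% + 52% = 91%.
Chain via Larkspur Capital LLC (R2): 57% × 12% = 6.84% of Cobalt Realty LP.
Chain via Crosswind Pharma AG (R2): 44% × 22% = 9.68% of Cobalt Realty LP.
Chain via Wildmere Group plc (R2): 91% × 44% = 40.04% of Cobalt Realty LP.
Aggregating (R1): 6.84% + 9.68% + 40.04% = 56.56%.

56.56%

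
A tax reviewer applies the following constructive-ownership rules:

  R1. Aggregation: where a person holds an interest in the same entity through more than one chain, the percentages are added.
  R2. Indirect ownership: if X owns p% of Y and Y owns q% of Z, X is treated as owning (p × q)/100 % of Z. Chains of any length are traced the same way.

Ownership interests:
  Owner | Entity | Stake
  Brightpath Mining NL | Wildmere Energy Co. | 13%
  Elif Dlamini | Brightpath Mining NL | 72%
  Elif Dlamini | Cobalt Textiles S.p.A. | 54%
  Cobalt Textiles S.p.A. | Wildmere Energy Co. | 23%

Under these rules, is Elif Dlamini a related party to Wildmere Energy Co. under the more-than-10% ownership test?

Chain via Brightpath Mining NL (R2): 72% × 13% = 9.36% of Wildmere Energy Co.
Chain via Cobalt Textiles S.p.A. (R2): 54% × 23% = 12.42% of Wildmere Energy Co.
Aggregating (R1): 9.36% + 12.42% = 21.78%.
21.78% exceeds the 10% threshold, so Elif is a related party to Wildmere Energy Co.

Yes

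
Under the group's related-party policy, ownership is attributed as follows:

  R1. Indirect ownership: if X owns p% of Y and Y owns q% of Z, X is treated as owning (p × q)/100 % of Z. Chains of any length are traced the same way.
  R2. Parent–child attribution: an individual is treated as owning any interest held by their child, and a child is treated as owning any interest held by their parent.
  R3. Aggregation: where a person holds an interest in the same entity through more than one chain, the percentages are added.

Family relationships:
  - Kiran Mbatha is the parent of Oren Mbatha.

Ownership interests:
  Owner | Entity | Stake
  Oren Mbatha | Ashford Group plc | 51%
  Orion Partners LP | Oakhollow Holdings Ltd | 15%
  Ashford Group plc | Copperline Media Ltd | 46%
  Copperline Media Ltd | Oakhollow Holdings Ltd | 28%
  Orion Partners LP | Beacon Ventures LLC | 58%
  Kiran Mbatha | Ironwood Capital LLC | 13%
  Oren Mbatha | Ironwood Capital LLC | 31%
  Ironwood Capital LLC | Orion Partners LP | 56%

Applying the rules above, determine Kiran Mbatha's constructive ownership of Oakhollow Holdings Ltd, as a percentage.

10.2648%

By parent–child attribution (R2), Kiran Mbatha is treated as also owning Oren Mbatha's interest in Ironwood Capital LLC, giving 13% + 31% = 44%.
By parent–child attribution (R2), Kiran Mbatha is treated as owning Oren Mbatha's 51% interest in Ashford Group plc.
Chain via Ironwood Capital LLC → Orion Partners LP (R1): 44% × 56% × 15% = 3.696% of Oakhollow Holdings Ltd.
Chain via Ashford Group plc → Copperline Media Ltd (R1): 51% × 46% × 28% = 6.5688% of Oakhollow Holdings Ltd.
Aggregating (R3): 3.696% + 6.5688% = 10.2648%.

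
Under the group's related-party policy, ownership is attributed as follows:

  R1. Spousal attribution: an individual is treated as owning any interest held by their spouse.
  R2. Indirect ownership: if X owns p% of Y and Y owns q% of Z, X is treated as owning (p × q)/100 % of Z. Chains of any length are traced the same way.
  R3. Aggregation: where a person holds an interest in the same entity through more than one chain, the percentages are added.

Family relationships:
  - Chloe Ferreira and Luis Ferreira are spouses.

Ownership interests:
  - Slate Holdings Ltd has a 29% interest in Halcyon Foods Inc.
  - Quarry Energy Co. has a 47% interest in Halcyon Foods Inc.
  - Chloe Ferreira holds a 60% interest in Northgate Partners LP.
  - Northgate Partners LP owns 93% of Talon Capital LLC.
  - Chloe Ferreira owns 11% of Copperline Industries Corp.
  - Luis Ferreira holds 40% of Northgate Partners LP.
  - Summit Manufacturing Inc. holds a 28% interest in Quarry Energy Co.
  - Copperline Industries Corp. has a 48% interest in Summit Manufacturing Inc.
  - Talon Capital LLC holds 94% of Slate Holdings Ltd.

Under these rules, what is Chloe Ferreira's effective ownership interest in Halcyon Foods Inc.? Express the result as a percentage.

By spousal attribution (R1), Chloe Ferreira is treated as also owning Luis Ferreira's interest in Northgate Partners LP, giving 60% + 40% = 100%.
Chain via Copperline Industries Corp. → Summit Manufacturing Inc. → Quarry Energy Co. (R2): 11% × 48% × 28% × 47% = 0.694848% of Halcyon Foods Inc.
Chain via Northgate Partners LP → Talon Capital LLC → Slate Holdings Ltd (R2): 100% × 93% × 94% × 29% = 25.3518% of Halcyon Foods Inc.
Aggregating (R3): 0.694848% + 25.3518% = 26.046648%.

26.046648%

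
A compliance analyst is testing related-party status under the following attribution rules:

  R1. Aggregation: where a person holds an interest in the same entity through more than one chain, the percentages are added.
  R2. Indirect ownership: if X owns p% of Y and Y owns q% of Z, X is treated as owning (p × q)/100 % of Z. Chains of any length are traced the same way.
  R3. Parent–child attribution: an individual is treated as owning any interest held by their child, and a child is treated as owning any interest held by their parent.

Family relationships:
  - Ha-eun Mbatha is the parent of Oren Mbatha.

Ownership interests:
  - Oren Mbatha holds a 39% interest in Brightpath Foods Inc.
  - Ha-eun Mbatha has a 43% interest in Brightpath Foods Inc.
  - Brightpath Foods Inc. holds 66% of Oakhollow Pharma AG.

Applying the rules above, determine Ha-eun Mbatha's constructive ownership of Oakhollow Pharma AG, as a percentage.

By parent–child attribution (R3), Ha-eun Mbatha is treated as also owning Oren Mbatha's interest in Brightpath Foods Inc, giving 43% + 39% = 82%.
Chain via Brightpath Foods Inc. (R2): 82% × 66% = 54.12% of Oakhollow Pharma AG.

54.12%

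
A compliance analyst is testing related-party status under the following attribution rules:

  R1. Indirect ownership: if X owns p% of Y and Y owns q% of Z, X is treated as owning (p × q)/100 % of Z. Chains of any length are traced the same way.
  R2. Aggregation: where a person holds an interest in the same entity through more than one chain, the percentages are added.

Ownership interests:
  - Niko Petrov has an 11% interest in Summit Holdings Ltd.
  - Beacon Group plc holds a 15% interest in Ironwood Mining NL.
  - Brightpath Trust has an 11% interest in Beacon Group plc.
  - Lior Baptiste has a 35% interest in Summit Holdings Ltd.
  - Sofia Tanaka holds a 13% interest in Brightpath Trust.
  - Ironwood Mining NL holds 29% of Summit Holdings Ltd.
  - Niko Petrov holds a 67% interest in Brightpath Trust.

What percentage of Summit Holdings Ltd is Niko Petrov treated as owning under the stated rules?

11.320595%

Chain via Brightpath Trust → Beacon Group plc → Ironwood Mining NL (R1): 67% × 11% × 15% × 29% = 0.320595% of Summit Holdings Ltd.
Direct interest in Summit Holdings Ltd: 11%.
Aggregating (R2): 0.320595% + 11% = 11.320595%.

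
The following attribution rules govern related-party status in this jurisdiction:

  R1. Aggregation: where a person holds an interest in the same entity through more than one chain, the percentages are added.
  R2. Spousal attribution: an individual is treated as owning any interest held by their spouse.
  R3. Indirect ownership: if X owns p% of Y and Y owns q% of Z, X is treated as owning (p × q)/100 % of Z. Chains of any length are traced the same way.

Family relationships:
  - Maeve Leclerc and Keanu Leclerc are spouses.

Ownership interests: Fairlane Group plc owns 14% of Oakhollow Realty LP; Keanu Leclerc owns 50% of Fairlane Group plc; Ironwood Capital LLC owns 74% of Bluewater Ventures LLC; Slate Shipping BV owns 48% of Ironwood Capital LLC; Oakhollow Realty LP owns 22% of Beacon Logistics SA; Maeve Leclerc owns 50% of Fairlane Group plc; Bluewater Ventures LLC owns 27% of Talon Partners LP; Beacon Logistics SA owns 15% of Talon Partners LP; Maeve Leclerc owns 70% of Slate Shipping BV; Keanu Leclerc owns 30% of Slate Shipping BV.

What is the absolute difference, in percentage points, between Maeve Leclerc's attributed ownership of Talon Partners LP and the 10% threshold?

0.0524

By spousal attribution (R2), Maeve Leclerc is treated as also owning Keanu Leclerc's interest in Fairlane Group plc, giving 50% + 50% = 100%.
By spousal attribution (R2), Maeve Leclerc is treated as also owning Keanu Leclerc's interest in Slate Shipping BV, giving 70% + 30% = 100%.
Chain via Fairlane Group plc → Oakhollow Realty LP → Beacon Logistics SA (R3): 100% × 14% × 22% × 15% = 0.462% of Talon Partners LP.
Chain via Slate Shipping BV → Ironwood Capital LLC → Bluewater Ventures LLC (R3): 100% × 48% × 74% × 27% = 9.5904% of Talon Partners LP.
Aggregating (R1): 0.462% + 9.5904% = 10.0524%.
10.0524% exceeds the 10% threshold by 0.0524 percentage points.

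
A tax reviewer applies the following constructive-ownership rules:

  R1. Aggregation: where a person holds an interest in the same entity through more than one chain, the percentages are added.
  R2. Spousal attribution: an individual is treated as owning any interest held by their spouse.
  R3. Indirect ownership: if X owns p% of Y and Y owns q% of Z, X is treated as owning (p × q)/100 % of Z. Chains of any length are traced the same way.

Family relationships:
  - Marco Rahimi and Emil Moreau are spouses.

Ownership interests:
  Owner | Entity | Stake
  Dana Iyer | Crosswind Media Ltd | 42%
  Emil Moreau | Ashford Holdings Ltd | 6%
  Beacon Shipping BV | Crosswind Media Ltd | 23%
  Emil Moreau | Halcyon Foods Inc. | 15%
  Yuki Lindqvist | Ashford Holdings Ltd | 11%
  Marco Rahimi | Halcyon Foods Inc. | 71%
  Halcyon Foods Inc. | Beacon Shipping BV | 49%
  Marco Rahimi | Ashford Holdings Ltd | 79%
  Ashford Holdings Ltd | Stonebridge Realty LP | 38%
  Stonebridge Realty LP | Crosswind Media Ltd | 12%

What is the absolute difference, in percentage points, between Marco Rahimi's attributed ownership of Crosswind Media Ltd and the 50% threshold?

By spousal attribution (R2), Marco Rahimi is treated as also owning Emil Moreau's interest in Halcyon Foods Inc, giving 71% + 15% = 86%.
By spousal attribution (R2), Marco Rahimi is treated as also owning Emil Moreau's interest in Ashford Holdings Ltd, giving 79% + 6% = 85%.
Chain via Halcyon Foods Inc. → Beacon Shipping BV (R3): 86% × 49% × 23% = 9.6922% of Crosswind Media Ltd.
Chain via Ashford Holdings Ltd → Stonebridge Realty LP (R3): 85% × 38% × 12% = 3.876% of Crosswind Media Ltd.
Aggregating (R1): 9.6922% + 3.876% = 13.5682%.
13.5682% falls short of the 50% threshold by 36.4318 percentage points.

36.4318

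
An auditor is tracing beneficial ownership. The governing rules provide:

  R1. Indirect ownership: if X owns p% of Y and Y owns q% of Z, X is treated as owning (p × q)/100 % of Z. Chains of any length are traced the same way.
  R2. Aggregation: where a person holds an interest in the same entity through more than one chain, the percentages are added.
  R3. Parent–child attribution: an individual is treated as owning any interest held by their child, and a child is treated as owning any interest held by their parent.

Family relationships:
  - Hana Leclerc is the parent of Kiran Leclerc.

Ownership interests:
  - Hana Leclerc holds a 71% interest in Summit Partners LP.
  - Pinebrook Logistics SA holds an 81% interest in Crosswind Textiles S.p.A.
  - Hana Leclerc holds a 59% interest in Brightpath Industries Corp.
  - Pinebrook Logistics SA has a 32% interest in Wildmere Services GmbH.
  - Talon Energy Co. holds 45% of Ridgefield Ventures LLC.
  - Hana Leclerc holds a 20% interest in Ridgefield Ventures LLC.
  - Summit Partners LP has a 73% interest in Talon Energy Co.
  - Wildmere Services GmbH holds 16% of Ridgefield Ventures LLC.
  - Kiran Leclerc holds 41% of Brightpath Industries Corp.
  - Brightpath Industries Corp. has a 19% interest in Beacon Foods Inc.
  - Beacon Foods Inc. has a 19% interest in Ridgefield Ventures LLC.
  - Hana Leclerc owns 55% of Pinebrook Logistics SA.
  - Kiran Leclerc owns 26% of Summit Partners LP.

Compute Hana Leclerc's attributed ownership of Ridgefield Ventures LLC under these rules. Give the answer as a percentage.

58.2905%

By parent–child attribution (R3), Hana Leclerc is treated as also owning Kiran Leclerc's interest in Summit Partners LP, giving 71% + 26% = 97%.
By parent–child attribution (R3), Hana Leclerc is treated as also owning Kiran Leclerc's interest in Brightpath Industries Corp, giving 59% + 41% = 100%.
Chain via Summit Partners LP → Talon Energy Co. (R1): 97% × 73% × 45% = 31.8645% of Ridgefield Ventures LLC.
Chain via Pinebrook Logistics SA → Wildmere Services GmbH (R1): 55% × 32% × 16% = 2.816% of Ridgefield Ventures LLC.
Chain via Brightpath Industries Corp. → Beacon Foods Inc. (R1): 100% × 19% × 19% = 3.61% of Ridgefield Ventures LLC.
Direct interest in Ridgefield Ventures LLC: 20%.
Aggregating (R2): 31.8645% + 2.816% + 3.61% + 20% = 58.2905%.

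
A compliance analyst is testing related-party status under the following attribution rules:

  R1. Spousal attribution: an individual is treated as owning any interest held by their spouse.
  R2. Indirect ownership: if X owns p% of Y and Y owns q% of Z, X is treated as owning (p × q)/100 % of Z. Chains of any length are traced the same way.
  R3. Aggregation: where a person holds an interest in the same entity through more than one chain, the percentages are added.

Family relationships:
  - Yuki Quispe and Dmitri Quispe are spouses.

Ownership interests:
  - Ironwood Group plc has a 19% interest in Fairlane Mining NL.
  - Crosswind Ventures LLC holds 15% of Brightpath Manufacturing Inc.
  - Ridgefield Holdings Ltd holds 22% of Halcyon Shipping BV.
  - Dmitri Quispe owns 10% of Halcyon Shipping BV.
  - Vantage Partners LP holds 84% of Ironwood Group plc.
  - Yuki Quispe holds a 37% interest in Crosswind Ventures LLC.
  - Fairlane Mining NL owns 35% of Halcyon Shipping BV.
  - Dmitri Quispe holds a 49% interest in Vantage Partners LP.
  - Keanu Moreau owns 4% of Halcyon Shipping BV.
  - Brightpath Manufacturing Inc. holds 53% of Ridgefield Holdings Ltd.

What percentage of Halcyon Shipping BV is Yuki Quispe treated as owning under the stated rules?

13.38427%

By spousal attribution (R1), Yuki Quispe is treated as owning Dmitri Quispe's 49% interest in Vantage Partners LP.
By spousal attribution (R1), Yuki Quispe is treated as owning Dmitri Quispe's 10% interest in Halcyon Shipping BV.
Chain via Crosswind Ventures LLC → Brightpath Manufacturing Inc. → Ridgefield Holdings Ltd (R2): 37% × 15% × 53% × 22% = 0.64713% of Halcyon Shipping BV.
Chain via Vantage Partners LP → Ironwood Group plc → Fairlane Mining NL (R2): 49% × 84% × 19% × 35% = 2.73714% of Halcyon Shipping BV.
Direct interest in Halcyon Shipping BV: 10%.
Aggregating (R3): 0.64713% + 2.73714% + 10% = 13.38427%.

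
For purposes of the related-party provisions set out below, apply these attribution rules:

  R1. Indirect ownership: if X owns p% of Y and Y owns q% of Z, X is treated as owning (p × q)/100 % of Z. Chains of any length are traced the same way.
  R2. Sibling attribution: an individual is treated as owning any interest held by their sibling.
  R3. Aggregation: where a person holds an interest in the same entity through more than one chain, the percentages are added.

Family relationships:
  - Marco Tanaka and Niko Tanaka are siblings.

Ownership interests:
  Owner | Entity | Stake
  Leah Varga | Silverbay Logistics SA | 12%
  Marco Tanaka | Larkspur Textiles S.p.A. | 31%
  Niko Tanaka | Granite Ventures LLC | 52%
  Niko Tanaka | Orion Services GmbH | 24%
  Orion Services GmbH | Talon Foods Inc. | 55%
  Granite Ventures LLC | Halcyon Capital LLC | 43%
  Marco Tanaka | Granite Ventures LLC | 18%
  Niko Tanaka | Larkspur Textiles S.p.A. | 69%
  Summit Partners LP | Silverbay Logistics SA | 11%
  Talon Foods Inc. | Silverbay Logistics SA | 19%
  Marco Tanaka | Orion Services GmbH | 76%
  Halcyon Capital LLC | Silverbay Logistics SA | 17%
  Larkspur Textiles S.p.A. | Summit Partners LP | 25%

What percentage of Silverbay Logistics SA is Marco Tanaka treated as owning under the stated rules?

18.317%

By sibling attribution (R2), Marco Tanaka is treated as also owning Niko Tanaka's interest in Orion Services GmbH, giving 76% + 24% = 100%.
By sibling attribution (R2), Marco Tanaka is treated as also owning Niko Tanaka's interest in Larkspur Textiles S.p.A, giving 31% + 69% = 100%.
By sibling attribution (R2), Marco Tanaka is treated as also owning Niko Tanaka's interest in Granite Ventures LLC, giving 18% + 52% = 70%.
Chain via Orion Services GmbH → Talon Foods Inc. (R1): 100% × 55% × 19% = 10.45% of Silverbay Logistics SA.
Chain via Larkspur Textiles S.p.A. → Summit Partners LP (R1): 100% × 25% × 11% = 2.75% of Silverbay Logistics SA.
Chain via Granite Ventures LLC → Halcyon Capital LLC (R1): 70% × 43% × 17% = 5.117% of Silverbay Logistics SA.
Aggregating (R3): 10.45% + 2.75% + 5.117% = 18.317%.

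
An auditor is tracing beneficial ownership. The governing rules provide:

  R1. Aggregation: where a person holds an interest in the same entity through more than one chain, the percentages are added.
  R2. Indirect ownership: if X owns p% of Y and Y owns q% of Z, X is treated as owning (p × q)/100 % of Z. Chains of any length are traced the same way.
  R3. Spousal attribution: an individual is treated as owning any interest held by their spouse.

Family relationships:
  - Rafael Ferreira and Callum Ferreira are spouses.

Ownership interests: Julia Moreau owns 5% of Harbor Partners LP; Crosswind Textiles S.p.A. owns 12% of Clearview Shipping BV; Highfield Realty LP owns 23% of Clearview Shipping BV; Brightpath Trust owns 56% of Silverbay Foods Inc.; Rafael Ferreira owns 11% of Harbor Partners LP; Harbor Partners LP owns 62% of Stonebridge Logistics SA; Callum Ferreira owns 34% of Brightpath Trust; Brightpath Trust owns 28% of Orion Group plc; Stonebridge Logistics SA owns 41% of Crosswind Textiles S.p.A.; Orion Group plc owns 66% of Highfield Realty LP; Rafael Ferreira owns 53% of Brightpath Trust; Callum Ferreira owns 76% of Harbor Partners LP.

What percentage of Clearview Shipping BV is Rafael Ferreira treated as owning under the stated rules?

By spousal attribution (R3), Rafael Ferreira is treated as also owning Callum Ferreira's interest in Brightpath Trust, giving 53% + 34% = 87%.
By spousal attribution (R3), Rafael Ferreira is treated as also owning Callum Ferreira's interest in Harbor Partners LP, giving 11% + 76% = 87%.
Chain via Brightpath Trust → Orion Group plc → Highfield Realty LP (R2): 87% × 28% × 66% × 23% = 3.697848% of Clearview Shipping BV.
Chain via Harbor Partners LP → Stonebridge Logistics SA → Crosswind Textiles S.p.A. (R2): 87% × 62% × 41% × 12% = 2.653848% of Clearview Shipping BV.
Aggregating (R1): 3.697848% + 2.653848% = 6.351696%.

6.351696%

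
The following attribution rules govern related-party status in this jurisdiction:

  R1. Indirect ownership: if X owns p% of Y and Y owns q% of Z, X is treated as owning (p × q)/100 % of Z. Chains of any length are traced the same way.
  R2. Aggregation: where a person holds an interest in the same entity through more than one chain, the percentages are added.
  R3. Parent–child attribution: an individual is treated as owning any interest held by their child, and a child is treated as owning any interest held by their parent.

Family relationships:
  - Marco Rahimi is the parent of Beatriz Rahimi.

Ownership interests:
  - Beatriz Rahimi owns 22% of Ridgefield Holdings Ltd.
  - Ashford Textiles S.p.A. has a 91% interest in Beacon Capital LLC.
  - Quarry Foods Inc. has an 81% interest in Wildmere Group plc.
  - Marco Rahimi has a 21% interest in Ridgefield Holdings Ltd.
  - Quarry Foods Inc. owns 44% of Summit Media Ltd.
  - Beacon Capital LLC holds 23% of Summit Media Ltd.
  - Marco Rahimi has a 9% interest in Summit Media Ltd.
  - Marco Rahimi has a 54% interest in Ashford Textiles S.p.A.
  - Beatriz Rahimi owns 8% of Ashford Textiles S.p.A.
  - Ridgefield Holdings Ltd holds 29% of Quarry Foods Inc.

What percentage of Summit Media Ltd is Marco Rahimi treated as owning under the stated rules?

By parent–child attribution (R3), Marco Rahimi is treated as also owning Beatriz Rahimi's interest in Ashford Textiles S.p.A, giving 54% + 8% = 62%.
By parent–child attribution (R3), Marco Rahimi is treated as also owning Beatriz Rahimi's interest in Ridgefield Holdings Ltd, giving 21% + 22% = 43%.
Chain via Ashford Textiles S.p.A. → Beacon Capital LLC (R1): 62% × 91% × 23% = 12.9766% of Summit Media Ltd.
Chain via Ridgefield Holdings Ltd → Quarry Foods Inc. (R1): 43% × 29% × 44% = 5.4868% of Summit Media Ltd.
Direct interest in Summit Media Ltd: 9%.
Aggregating (R2): 12.9766% + 5.4868% + 9% = 27.4634%.

27.4634%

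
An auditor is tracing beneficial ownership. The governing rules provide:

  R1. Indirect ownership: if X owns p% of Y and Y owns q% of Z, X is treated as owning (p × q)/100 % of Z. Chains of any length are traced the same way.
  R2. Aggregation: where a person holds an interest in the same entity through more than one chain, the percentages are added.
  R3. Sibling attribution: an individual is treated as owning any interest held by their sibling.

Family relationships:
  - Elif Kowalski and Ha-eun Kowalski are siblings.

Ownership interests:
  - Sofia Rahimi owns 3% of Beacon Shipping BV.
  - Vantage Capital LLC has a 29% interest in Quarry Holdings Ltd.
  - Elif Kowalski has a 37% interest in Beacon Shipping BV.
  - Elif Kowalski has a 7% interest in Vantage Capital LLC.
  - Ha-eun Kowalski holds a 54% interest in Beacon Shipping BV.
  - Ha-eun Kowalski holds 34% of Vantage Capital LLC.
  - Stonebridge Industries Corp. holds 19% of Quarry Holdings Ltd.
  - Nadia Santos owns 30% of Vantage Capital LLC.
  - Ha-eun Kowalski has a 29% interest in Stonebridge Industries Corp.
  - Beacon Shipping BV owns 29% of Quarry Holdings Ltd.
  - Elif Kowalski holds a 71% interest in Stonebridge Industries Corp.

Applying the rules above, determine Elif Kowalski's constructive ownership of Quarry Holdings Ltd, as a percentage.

57.28%

By sibling attribution (R3), Elif Kowalski is treated as also owning Ha-eun Kowalski's interest in Beacon Shipping BV, giving 37% + 54% = 91%.
By sibling attribution (R3), Elif Kowalski is treated as also owning Ha-eun Kowalski's interest in Stonebridge Industries Corp, giving 71% + 29% = 100%.
By sibling attribution (R3), Elif Kowalski is treated as also owning Ha-eun Kowalski's interest in Vantage Capital LLC, giving 7% + 34% = 41%.
Chain via Beacon Shipping BV (R1): 91% × 29% = 26.39% of Quarry Holdings Ltd.
Chain via Stonebridge Industries Corp. (R1): 100% × 19% = 19% of Quarry Holdings Ltd.
Chain via Vantage Capital LLC (R1): 41% × 29% = 11.89% of Quarry Holdings Ltd.
Aggregating (R2): 26.39% + 19% + 11.89% = 57.28%.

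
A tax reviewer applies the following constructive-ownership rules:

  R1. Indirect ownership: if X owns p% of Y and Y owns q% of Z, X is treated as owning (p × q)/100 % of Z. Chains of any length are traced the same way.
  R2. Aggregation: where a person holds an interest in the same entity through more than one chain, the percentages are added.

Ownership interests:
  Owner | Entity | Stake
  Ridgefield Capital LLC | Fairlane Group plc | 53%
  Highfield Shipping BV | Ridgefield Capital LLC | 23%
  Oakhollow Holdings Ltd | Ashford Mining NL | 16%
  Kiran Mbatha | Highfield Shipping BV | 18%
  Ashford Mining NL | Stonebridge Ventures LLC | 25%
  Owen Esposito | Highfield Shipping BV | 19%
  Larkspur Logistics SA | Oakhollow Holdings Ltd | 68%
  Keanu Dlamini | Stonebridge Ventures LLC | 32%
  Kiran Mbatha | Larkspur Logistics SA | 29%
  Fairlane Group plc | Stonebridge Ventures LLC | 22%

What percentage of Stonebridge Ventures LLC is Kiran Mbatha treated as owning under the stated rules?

1.271524%

Chain via Highfield Shipping BV → Ridgefield Capital LLC → Fairlane Group plc (R1): 18% × 23% × 53% × 22% = 0.482724% of Stonebridge Ventures LLC.
Chain via Larkspur Logistics SA → Oakhollow Holdings Ltd → Ashford Mining NL (R1): 29% × 68% × 16% × 25% = 0.7888% of Stonebridge Ventures LLC.
Aggregating (R2): 0.482724% + 0.7888% = 1.271524%.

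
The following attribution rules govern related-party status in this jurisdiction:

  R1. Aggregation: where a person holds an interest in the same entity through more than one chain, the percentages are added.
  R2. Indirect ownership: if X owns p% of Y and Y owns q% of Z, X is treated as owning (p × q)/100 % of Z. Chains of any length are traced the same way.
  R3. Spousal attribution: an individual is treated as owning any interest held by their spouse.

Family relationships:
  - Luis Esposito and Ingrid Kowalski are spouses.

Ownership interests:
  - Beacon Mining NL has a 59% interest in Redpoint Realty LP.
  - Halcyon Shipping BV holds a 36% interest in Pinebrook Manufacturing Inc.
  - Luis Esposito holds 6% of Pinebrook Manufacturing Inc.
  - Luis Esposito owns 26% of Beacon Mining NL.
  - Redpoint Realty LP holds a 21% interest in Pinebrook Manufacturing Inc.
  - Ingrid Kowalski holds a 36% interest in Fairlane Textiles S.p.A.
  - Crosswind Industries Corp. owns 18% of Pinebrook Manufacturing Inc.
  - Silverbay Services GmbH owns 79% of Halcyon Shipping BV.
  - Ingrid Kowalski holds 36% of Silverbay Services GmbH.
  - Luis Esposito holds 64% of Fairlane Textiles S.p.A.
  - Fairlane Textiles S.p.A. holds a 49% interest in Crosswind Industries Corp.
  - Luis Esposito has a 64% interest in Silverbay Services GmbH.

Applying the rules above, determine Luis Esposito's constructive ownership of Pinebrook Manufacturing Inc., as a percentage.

46.4814%

By spousal attribution (R3), Luis Esposito is treated as also owning Ingrid Kowalski's interest in Fairlane Textiles S.p.A, giving 64% + 36% = 100%.
By spousal attribution (R3), Luis Esposito is treated as also owning Ingrid Kowalski's interest in Silverbay Services GmbH, giving 64% + 36% = 100%.
Chain via Fairlane Textiles S.p.A. → Crosswind Industries Corp. (R2): 100% × 49% × 18% = 8.82% of Pinebrook Manufacturing Inc.
Chain via Silverbay Services GmbH → Halcyon Shipping BV (R2): 100% × 79% × 36% = 28.44% of Pinebrook Manufacturing Inc.
Chain via Beacon Mining NL → Redpoint Realty LP (R2): 26% × 59% × 21% = 3.2214% of Pinebrook Manufacturing Inc.
Direct interest in Pinebrook Manufacturing Inc: 6%.
Aggregating (R1): 8.82% + 28.44% + 3.2214% + 6% = 46.4814%.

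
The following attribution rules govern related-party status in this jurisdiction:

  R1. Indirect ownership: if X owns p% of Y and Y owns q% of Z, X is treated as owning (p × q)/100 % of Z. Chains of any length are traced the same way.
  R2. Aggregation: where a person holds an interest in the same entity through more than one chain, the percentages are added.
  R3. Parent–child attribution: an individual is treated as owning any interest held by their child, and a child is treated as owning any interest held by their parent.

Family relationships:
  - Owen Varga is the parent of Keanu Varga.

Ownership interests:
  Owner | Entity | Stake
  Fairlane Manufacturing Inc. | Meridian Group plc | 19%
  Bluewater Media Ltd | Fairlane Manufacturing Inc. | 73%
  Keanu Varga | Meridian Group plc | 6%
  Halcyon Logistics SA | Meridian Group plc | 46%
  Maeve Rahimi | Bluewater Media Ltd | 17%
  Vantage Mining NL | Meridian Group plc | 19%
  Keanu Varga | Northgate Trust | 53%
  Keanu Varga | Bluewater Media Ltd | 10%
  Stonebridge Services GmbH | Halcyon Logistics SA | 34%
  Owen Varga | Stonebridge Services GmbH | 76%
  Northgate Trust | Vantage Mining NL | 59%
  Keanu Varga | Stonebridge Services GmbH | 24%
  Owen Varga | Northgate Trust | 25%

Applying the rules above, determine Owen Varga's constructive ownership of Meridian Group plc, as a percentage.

31.7708%

By parent–child attribution (R3), Owen Varga is treated as also owning Keanu Varga's interest in Stonebridge Services GmbH, giving 76% + 24% = 100%.
By parent–child attribution (R3), Owen Varga is treated as also owning Keanu Varga's interest in Northgate Trust, giving 25% + 53% = 78%.
By parent–child attribution (R3), Owen Varga is treated as owning Keanu Varga's 10% interest in Bluewater Media Ltd.
By parent–child attribution (R3), Owen Varga is treated as owning Keanu Varga's 6% interest in Meridian Group plc.
Chain via Stonebridge Services GmbH → Halcyon Logistics SA (R1): 100% × 34% × 46% = 15.64% of Meridian Group plc.
Chain via Northgate Trust → Vantage Mining NL (R1): 78% × 59% × 19% = 8.7438% of Meridian Group plc.
Chain via Bluewater Media Ltd → Fairlane Manufacturing Inc. (R1): 10% × 73% × 19% = 1.387% of Meridian Group plc.
Direct interest in Meridian Group plc: 6%.
Aggregating (R2): 15.64% + 8.7438% + 1.387% + 6% = 31.7708%.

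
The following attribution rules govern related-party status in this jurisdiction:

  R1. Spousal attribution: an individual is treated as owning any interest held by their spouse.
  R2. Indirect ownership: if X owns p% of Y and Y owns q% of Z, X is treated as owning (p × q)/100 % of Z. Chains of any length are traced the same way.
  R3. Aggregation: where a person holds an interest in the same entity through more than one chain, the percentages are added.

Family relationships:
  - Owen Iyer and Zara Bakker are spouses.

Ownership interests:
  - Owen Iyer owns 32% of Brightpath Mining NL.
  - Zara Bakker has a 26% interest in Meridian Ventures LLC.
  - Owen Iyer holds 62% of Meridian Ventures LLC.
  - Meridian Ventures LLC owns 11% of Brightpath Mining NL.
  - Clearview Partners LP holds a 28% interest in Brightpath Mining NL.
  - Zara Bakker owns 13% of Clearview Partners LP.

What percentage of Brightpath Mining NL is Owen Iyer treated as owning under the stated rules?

By spousal attribution (R1), Owen Iyer is treated as also owning Zara Bakker's interest in Meridian Ventures LLC, giving 62% + 26% = 88%.
By spousal attribution (R1), Owen Iyer is treated as owning Zara Bakker's 13% interest in Clearview Partners LP.
Chain via Meridian Ventures LLC (R2): 88% × 11% = 9.68% of Brightpath Mining NL.
Direct interest in Brightpath Mining NL: 32%.
Chain via Clearview Partners LP (R2): 13% × 28% = 3.64% of Brightpath Mining NL.
Aggregating (R3): 9.68% + 32% + 3.64% = 45.32%.

45.32%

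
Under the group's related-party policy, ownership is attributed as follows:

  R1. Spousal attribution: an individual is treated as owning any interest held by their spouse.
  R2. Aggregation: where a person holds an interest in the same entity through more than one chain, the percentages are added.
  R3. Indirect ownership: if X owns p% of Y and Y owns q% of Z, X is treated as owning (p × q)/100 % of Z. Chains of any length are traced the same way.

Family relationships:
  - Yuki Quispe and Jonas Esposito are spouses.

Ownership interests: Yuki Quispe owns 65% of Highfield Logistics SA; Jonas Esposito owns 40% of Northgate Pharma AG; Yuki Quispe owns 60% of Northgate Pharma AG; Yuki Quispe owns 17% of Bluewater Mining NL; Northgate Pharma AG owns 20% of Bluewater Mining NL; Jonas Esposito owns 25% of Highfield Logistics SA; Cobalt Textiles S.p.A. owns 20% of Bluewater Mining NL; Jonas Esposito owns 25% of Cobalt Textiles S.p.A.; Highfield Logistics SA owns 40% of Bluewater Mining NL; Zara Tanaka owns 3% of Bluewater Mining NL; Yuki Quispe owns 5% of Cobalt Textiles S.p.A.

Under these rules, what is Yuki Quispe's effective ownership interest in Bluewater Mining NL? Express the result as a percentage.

By spousal attribution (R1), Yuki Quispe is treated as also owning Jonas Esposito's interest in Northgate Pharma AG, giving 60% + 40% = 100%.
By spousal attribution (R1), Yuki Quispe is treated as also owning Jonas Esposito's interest in Highfield Logistics SA, giving 65% + 25% = 90%.
By spousal attribution (R1), Yuki Quispe is treated as also owning Jonas Esposito's interest in Cobalt Textiles S.p.A, giving 5% + 25% = 30%.
Chain via Northgate Pharma AG (R3): 100% × 20% = 20% of Bluewater Mining NL.
Chain via Highfield Logistics SA (R3): 90% × 40% = 36% of Bluewater Mining NL.
Chain via Cobalt Textiles S.p.A. (R3): 30% × 20% = 6% of Bluewater Mining NL.
Direct interest in Bluewater Mining NL: 17%.
Aggregating (R2): 20% + 36% + 6% + 17% = 79%.

79%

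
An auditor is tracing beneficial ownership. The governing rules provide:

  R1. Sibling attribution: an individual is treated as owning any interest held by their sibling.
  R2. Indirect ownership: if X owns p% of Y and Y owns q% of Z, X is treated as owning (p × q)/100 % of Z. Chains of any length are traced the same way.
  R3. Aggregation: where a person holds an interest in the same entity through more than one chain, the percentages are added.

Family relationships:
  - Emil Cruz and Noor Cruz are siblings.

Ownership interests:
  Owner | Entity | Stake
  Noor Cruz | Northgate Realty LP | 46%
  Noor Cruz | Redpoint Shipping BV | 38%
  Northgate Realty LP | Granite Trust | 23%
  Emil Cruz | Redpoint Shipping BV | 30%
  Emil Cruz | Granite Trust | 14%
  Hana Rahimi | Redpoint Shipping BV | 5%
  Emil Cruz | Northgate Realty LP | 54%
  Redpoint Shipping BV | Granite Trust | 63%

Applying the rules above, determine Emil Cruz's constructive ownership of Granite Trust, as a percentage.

79.84%

By sibling attribution (R1), Emil Cruz is treated as also owning Noor Cruz's interest in Northgate Realty LP, giving 54% + 46% = 100%.
By sibling attribution (R1), Emil Cruz is treated as also owning Noor Cruz's interest in Redpoint Shipping BV, giving 30% + 38% = 68%.
Chain via Northgate Realty LP (R2): 100% × 23% = 23% of Granite Trust.
Chain via Redpoint Shipping BV (R2): 68% × 63% = 42.84% of Granite Trust.
Direct interest in Granite Trust: 14%.
Aggregating (R3): 23% + 42.84% + 14% = 79.84%.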